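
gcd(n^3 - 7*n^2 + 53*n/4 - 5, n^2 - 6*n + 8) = n - 4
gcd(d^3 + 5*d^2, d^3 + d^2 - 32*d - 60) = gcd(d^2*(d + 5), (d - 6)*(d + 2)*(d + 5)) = d + 5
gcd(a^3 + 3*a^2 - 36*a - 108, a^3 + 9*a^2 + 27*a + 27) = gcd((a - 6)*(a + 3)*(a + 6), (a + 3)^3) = a + 3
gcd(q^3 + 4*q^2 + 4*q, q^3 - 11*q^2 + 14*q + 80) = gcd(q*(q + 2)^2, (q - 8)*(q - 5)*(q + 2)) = q + 2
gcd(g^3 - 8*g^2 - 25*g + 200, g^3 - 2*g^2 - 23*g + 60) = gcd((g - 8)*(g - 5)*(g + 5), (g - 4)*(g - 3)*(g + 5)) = g + 5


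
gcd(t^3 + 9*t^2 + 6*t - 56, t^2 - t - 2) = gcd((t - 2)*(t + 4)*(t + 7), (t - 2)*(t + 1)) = t - 2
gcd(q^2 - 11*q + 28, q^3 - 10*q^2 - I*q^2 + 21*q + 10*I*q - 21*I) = q - 7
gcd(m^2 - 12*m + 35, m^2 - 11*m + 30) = m - 5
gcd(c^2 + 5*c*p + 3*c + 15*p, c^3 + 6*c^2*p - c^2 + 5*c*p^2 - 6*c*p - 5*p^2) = c + 5*p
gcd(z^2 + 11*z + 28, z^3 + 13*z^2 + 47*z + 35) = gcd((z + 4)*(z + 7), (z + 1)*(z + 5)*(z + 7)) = z + 7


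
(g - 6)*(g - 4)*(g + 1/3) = g^3 - 29*g^2/3 + 62*g/3 + 8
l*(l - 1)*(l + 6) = l^3 + 5*l^2 - 6*l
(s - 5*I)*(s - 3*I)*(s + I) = s^3 - 7*I*s^2 - 7*s - 15*I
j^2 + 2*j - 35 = (j - 5)*(j + 7)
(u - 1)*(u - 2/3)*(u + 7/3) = u^3 + 2*u^2/3 - 29*u/9 + 14/9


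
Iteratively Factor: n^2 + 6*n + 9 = (n + 3)*(n + 3)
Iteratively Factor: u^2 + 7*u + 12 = (u + 4)*(u + 3)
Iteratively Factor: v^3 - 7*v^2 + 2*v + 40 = (v - 4)*(v^2 - 3*v - 10) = (v - 4)*(v + 2)*(v - 5)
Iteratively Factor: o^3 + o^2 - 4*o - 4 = (o - 2)*(o^2 + 3*o + 2) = (o - 2)*(o + 1)*(o + 2)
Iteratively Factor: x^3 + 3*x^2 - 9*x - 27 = (x + 3)*(x^2 - 9) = (x + 3)^2*(x - 3)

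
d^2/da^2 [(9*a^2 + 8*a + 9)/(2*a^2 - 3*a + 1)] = 4*(43*a^3 + 27*a^2 - 105*a + 48)/(8*a^6 - 36*a^5 + 66*a^4 - 63*a^3 + 33*a^2 - 9*a + 1)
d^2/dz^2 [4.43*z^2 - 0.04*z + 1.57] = 8.86000000000000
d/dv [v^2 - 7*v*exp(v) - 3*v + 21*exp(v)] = -7*v*exp(v) + 2*v + 14*exp(v) - 3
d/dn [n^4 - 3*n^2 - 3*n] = 4*n^3 - 6*n - 3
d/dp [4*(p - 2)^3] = 12*(p - 2)^2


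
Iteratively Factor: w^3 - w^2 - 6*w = (w - 3)*(w^2 + 2*w) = w*(w - 3)*(w + 2)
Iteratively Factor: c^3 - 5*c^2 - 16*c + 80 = (c + 4)*(c^2 - 9*c + 20) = (c - 4)*(c + 4)*(c - 5)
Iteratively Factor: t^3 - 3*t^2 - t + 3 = (t - 3)*(t^2 - 1) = (t - 3)*(t - 1)*(t + 1)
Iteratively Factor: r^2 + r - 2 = (r - 1)*(r + 2)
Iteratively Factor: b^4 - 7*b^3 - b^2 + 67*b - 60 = (b - 4)*(b^3 - 3*b^2 - 13*b + 15) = (b - 4)*(b - 1)*(b^2 - 2*b - 15) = (b - 5)*(b - 4)*(b - 1)*(b + 3)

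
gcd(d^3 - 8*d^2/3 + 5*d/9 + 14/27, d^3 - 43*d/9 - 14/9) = d^2 - 2*d - 7/9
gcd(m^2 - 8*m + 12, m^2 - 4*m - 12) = m - 6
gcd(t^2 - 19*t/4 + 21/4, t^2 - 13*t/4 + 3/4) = t - 3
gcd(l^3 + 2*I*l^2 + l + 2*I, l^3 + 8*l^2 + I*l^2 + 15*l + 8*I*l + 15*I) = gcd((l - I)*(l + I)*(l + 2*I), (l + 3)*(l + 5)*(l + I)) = l + I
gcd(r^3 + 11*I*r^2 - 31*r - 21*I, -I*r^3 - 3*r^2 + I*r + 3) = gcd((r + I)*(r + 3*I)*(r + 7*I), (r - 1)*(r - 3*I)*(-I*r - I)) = 1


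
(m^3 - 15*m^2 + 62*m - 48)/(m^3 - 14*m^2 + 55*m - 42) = (m - 8)/(m - 7)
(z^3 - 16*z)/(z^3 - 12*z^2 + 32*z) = (z + 4)/(z - 8)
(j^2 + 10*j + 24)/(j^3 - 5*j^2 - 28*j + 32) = (j + 6)/(j^2 - 9*j + 8)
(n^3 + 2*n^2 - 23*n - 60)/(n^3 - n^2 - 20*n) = (n + 3)/n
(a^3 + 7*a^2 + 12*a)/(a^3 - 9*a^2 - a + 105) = a*(a + 4)/(a^2 - 12*a + 35)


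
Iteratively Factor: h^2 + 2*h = (h)*(h + 2)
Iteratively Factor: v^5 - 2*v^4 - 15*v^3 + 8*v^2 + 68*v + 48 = (v - 3)*(v^4 + v^3 - 12*v^2 - 28*v - 16) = (v - 4)*(v - 3)*(v^3 + 5*v^2 + 8*v + 4) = (v - 4)*(v - 3)*(v + 2)*(v^2 + 3*v + 2) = (v - 4)*(v - 3)*(v + 2)^2*(v + 1)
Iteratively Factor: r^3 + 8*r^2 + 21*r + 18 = (r + 2)*(r^2 + 6*r + 9) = (r + 2)*(r + 3)*(r + 3)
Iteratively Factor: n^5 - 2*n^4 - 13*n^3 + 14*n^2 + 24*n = (n + 1)*(n^4 - 3*n^3 - 10*n^2 + 24*n) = n*(n + 1)*(n^3 - 3*n^2 - 10*n + 24) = n*(n - 2)*(n + 1)*(n^2 - n - 12) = n*(n - 2)*(n + 1)*(n + 3)*(n - 4)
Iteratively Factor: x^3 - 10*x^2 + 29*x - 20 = (x - 1)*(x^2 - 9*x + 20) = (x - 4)*(x - 1)*(x - 5)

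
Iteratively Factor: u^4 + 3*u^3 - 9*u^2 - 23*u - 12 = (u - 3)*(u^3 + 6*u^2 + 9*u + 4) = (u - 3)*(u + 4)*(u^2 + 2*u + 1) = (u - 3)*(u + 1)*(u + 4)*(u + 1)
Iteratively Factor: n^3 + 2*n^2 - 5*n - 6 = (n - 2)*(n^2 + 4*n + 3) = (n - 2)*(n + 1)*(n + 3)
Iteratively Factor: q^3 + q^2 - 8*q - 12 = (q + 2)*(q^2 - q - 6) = (q + 2)^2*(q - 3)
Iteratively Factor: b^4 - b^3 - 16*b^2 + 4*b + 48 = (b + 2)*(b^3 - 3*b^2 - 10*b + 24) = (b + 2)*(b + 3)*(b^2 - 6*b + 8) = (b - 4)*(b + 2)*(b + 3)*(b - 2)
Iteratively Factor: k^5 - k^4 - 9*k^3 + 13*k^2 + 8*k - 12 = (k + 1)*(k^4 - 2*k^3 - 7*k^2 + 20*k - 12) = (k - 2)*(k + 1)*(k^3 - 7*k + 6) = (k - 2)^2*(k + 1)*(k^2 + 2*k - 3) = (k - 2)^2*(k + 1)*(k + 3)*(k - 1)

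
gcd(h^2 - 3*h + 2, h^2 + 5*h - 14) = h - 2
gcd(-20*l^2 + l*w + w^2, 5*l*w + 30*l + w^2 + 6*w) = 5*l + w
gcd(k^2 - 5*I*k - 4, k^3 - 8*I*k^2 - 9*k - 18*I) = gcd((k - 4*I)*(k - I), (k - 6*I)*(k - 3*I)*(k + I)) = 1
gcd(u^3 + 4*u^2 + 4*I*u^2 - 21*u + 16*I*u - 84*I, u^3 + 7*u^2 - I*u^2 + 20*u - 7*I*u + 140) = u^2 + u*(7 + 4*I) + 28*I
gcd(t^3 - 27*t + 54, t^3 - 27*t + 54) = t^3 - 27*t + 54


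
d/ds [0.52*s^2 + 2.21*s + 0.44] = 1.04*s + 2.21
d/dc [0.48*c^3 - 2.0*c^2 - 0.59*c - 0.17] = 1.44*c^2 - 4.0*c - 0.59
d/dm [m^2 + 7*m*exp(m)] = 7*m*exp(m) + 2*m + 7*exp(m)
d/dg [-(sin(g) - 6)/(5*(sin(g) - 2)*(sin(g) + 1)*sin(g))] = (2*sin(g)^3 - 19*sin(g)^2 + 12*sin(g) + 12)*cos(g)/(5*(sin(g) - 2)^2*(sin(g) + 1)^2*sin(g)^2)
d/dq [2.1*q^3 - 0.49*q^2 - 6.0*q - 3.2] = 6.3*q^2 - 0.98*q - 6.0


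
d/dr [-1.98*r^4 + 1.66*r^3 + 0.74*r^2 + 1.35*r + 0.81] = -7.92*r^3 + 4.98*r^2 + 1.48*r + 1.35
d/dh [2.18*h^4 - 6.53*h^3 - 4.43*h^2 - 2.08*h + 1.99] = 8.72*h^3 - 19.59*h^2 - 8.86*h - 2.08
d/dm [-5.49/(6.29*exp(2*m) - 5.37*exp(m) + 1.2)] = (69.0642*exp(m) - 29.4813)*exp(m)/(6.29*exp(2*m) - 5.37*exp(m) + 1.2)^2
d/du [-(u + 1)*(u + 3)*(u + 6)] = -3*u^2 - 20*u - 27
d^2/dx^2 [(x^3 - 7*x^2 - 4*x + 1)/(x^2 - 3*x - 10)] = 6*(-2*x^3 - 39*x^2 + 57*x - 187)/(x^6 - 9*x^5 - 3*x^4 + 153*x^3 + 30*x^2 - 900*x - 1000)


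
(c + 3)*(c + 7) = c^2 + 10*c + 21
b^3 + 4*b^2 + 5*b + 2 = (b + 1)^2*(b + 2)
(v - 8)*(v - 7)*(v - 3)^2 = v^4 - 21*v^3 + 155*v^2 - 471*v + 504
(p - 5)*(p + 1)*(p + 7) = p^3 + 3*p^2 - 33*p - 35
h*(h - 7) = h^2 - 7*h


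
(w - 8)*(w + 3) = w^2 - 5*w - 24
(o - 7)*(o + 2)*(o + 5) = o^3 - 39*o - 70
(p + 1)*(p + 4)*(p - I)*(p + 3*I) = p^4 + 5*p^3 + 2*I*p^3 + 7*p^2 + 10*I*p^2 + 15*p + 8*I*p + 12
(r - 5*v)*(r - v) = r^2 - 6*r*v + 5*v^2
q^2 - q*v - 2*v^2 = (q - 2*v)*(q + v)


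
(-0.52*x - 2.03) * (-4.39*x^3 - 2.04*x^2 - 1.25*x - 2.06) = 2.2828*x^4 + 9.9725*x^3 + 4.7912*x^2 + 3.6087*x + 4.1818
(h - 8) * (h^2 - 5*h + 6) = h^3 - 13*h^2 + 46*h - 48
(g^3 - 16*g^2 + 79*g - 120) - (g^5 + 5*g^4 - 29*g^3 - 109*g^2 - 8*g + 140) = -g^5 - 5*g^4 + 30*g^3 + 93*g^2 + 87*g - 260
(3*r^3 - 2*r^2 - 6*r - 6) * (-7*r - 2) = -21*r^4 + 8*r^3 + 46*r^2 + 54*r + 12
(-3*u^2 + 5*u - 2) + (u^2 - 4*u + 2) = -2*u^2 + u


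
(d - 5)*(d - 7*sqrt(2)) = d^2 - 7*sqrt(2)*d - 5*d + 35*sqrt(2)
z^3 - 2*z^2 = z^2*(z - 2)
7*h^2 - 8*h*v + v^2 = (-7*h + v)*(-h + v)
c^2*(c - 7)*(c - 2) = c^4 - 9*c^3 + 14*c^2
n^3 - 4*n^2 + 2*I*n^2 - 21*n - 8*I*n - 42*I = (n - 7)*(n + 3)*(n + 2*I)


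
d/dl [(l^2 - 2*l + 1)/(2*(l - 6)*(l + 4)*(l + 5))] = (-l^4 + 4*l^3 - 31*l^2 - 246*l + 274)/(2*(l^6 + 6*l^5 - 59*l^4 - 444*l^3 + 436*l^2 + 8160*l + 14400))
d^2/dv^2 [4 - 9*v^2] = -18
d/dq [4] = 0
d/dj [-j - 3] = -1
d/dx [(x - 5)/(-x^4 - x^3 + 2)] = (-x^4 - x^3 + x^2*(x - 5)*(4*x + 3) + 2)/(x^4 + x^3 - 2)^2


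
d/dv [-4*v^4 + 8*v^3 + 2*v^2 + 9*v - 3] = -16*v^3 + 24*v^2 + 4*v + 9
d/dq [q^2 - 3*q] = 2*q - 3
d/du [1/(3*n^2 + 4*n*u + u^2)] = 2*(-2*n - u)/(3*n^2 + 4*n*u + u^2)^2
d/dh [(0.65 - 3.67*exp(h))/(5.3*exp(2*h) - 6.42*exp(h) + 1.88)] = (19.451*exp(2*h) - 6.89*exp(h) - 2.7266)*exp(h)/(28.09*exp(4*h) - 68.052*exp(3*h) + 61.1444*exp(2*h) - 24.1392*exp(h) + 3.5344)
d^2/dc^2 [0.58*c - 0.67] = 0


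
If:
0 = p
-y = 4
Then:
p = 0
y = -4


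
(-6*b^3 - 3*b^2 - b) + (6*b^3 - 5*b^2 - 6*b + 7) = -8*b^2 - 7*b + 7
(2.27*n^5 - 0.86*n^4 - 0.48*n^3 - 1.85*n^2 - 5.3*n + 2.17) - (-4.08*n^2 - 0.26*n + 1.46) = 2.27*n^5 - 0.86*n^4 - 0.48*n^3 + 2.23*n^2 - 5.04*n + 0.71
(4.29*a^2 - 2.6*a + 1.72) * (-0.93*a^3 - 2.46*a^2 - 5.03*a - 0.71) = -3.9897*a^5 - 8.1354*a^4 - 16.7823*a^3 + 5.8009*a^2 - 6.8056*a - 1.2212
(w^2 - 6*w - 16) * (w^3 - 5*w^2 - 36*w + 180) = w^5 - 11*w^4 - 22*w^3 + 476*w^2 - 504*w - 2880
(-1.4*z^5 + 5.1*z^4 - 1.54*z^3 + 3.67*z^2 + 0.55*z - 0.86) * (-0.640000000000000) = 0.896*z^5 - 3.264*z^4 + 0.9856*z^3 - 2.3488*z^2 - 0.352*z + 0.5504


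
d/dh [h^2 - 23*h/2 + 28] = 2*h - 23/2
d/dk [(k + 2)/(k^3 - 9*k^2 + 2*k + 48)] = (11 - 2*k)/(k^4 - 22*k^3 + 169*k^2 - 528*k + 576)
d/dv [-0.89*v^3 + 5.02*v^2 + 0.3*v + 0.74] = -2.67*v^2 + 10.04*v + 0.3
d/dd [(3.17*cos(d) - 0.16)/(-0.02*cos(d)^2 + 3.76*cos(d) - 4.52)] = (-0.0634*cos(d)^2 + 0.0063999999999993*cos(d) + 13.7268)*sin(d)/(0.0004*cos(d)^4 - 0.1504*cos(d)^3 + 14.3184*cos(d)^2 - 33.9904*cos(d) + 20.4304)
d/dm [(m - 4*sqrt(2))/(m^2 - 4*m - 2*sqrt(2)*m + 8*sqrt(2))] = (m^2 - 4*m - 2*sqrt(2)*m + 2*(m - 4*sqrt(2))*(-m + sqrt(2) + 2) + 8*sqrt(2))/(m^2 - 4*m - 2*sqrt(2)*m + 8*sqrt(2))^2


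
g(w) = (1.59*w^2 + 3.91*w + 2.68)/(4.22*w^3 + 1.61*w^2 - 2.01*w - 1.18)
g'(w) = (3.18*w + 3.91)/(4.22*w^3 + 1.61*w^2 - 2.01*w - 1.18) + (-12.66*w^2 - 3.22*w + 2.01)*(1.59*w^2 + 3.91*w + 2.68)/(4.22*w^3 + 1.61*w^2 - 2.01*w - 1.18)^2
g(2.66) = 0.29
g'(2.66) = -0.18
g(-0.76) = -1.09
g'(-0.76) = -8.01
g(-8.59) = -0.03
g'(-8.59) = -0.00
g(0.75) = -4164.40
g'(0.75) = -20063110.72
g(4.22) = 0.14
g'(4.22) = -0.05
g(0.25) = -2.48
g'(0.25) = -2.43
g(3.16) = 0.22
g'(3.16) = -0.11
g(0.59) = -5.90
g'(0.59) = -33.18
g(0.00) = -2.27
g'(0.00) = 0.56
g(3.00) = 0.24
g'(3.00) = -0.13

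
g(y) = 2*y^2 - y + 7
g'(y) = 4*y - 1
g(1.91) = 12.39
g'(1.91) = 6.64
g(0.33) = 6.89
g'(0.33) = 0.32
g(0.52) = 7.02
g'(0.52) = 1.08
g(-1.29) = 11.62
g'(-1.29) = -6.16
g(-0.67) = 8.57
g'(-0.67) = -3.68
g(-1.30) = 11.68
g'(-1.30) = -6.20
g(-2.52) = 22.22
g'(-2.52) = -11.08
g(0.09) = 6.93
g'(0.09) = -0.64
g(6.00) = 73.00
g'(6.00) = 23.00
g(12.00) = 283.00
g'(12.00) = 47.00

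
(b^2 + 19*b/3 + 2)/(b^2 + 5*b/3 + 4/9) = 3*(b + 6)/(3*b + 4)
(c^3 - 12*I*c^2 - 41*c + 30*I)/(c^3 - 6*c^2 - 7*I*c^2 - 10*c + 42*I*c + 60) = (c^2 - 7*I*c - 6)/(c^2 - 2*c*(3 + I) + 12*I)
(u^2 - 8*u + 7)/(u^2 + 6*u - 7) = (u - 7)/(u + 7)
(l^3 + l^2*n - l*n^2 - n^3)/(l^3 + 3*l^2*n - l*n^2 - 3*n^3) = (l + n)/(l + 3*n)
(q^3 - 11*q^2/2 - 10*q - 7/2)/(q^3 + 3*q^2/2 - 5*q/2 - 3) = (2*q^2 - 13*q - 7)/(2*q^2 + q - 6)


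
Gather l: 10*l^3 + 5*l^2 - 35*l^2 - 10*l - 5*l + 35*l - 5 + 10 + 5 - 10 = 10*l^3 - 30*l^2 + 20*l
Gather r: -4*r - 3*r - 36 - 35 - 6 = -7*r - 77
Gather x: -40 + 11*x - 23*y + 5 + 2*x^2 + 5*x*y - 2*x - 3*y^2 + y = 2*x^2 + x*(5*y + 9) - 3*y^2 - 22*y - 35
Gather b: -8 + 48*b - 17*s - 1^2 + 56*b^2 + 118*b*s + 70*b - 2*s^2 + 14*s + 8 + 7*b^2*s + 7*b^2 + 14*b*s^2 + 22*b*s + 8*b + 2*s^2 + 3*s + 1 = b^2*(7*s + 63) + b*(14*s^2 + 140*s + 126)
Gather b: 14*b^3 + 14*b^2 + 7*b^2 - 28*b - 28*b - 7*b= 14*b^3 + 21*b^2 - 63*b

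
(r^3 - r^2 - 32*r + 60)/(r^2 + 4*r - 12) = r - 5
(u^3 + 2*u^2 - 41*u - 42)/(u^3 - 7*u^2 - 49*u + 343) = (u^2 - 5*u - 6)/(u^2 - 14*u + 49)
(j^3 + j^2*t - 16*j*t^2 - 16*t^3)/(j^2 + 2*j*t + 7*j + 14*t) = (j^3 + j^2*t - 16*j*t^2 - 16*t^3)/(j^2 + 2*j*t + 7*j + 14*t)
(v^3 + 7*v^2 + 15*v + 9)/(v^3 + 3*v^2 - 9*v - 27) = (v + 1)/(v - 3)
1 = 1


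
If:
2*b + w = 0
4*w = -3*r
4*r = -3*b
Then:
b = 0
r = 0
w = 0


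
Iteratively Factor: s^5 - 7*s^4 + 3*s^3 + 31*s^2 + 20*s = (s)*(s^4 - 7*s^3 + 3*s^2 + 31*s + 20) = s*(s - 5)*(s^3 - 2*s^2 - 7*s - 4) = s*(s - 5)*(s + 1)*(s^2 - 3*s - 4) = s*(s - 5)*(s - 4)*(s + 1)*(s + 1)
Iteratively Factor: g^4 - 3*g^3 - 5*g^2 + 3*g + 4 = (g + 1)*(g^3 - 4*g^2 - g + 4) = (g - 1)*(g + 1)*(g^2 - 3*g - 4) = (g - 1)*(g + 1)^2*(g - 4)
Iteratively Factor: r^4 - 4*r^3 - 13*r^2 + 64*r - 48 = (r - 1)*(r^3 - 3*r^2 - 16*r + 48) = (r - 3)*(r - 1)*(r^2 - 16) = (r - 4)*(r - 3)*(r - 1)*(r + 4)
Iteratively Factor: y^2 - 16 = (y - 4)*(y + 4)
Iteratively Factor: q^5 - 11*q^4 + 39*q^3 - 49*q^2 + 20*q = (q - 1)*(q^4 - 10*q^3 + 29*q^2 - 20*q) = (q - 5)*(q - 1)*(q^3 - 5*q^2 + 4*q) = (q - 5)*(q - 1)^2*(q^2 - 4*q) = (q - 5)*(q - 4)*(q - 1)^2*(q)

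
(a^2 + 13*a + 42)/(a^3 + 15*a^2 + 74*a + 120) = (a + 7)/(a^2 + 9*a + 20)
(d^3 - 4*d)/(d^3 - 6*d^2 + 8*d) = (d + 2)/(d - 4)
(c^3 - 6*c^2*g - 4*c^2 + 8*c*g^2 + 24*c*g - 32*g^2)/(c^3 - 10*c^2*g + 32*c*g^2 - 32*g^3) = (c - 4)/(c - 4*g)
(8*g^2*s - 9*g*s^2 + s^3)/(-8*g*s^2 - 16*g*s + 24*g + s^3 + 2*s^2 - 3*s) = s*(-g + s)/(s^2 + 2*s - 3)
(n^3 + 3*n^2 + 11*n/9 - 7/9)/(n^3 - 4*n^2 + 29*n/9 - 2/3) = (3*n^2 + 10*n + 7)/(3*n^2 - 11*n + 6)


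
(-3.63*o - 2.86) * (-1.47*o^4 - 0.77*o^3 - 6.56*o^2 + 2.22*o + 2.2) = 5.3361*o^5 + 6.9993*o^4 + 26.015*o^3 + 10.703*o^2 - 14.3352*o - 6.292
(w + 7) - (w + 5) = 2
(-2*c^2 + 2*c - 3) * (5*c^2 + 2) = -10*c^4 + 10*c^3 - 19*c^2 + 4*c - 6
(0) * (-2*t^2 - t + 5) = 0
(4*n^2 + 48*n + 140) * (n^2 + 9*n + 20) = 4*n^4 + 84*n^3 + 652*n^2 + 2220*n + 2800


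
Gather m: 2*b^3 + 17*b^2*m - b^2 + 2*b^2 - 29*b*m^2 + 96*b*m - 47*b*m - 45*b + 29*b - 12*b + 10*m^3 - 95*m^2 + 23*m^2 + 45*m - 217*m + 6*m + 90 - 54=2*b^3 + b^2 - 28*b + 10*m^3 + m^2*(-29*b - 72) + m*(17*b^2 + 49*b - 166) + 36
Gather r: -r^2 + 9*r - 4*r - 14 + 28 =-r^2 + 5*r + 14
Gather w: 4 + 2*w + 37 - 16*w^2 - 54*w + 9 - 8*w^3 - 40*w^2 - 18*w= -8*w^3 - 56*w^2 - 70*w + 50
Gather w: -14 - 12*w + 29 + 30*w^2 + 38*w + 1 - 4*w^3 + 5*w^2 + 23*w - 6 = -4*w^3 + 35*w^2 + 49*w + 10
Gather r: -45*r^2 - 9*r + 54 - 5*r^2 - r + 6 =-50*r^2 - 10*r + 60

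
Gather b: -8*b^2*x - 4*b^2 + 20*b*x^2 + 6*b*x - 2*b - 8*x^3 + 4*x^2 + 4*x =b^2*(-8*x - 4) + b*(20*x^2 + 6*x - 2) - 8*x^3 + 4*x^2 + 4*x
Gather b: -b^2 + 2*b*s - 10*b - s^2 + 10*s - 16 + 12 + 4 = -b^2 + b*(2*s - 10) - s^2 + 10*s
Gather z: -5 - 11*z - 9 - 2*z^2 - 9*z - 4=-2*z^2 - 20*z - 18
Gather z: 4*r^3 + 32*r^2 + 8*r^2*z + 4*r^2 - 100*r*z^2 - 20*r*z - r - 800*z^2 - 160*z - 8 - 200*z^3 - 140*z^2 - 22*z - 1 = 4*r^3 + 36*r^2 - r - 200*z^3 + z^2*(-100*r - 940) + z*(8*r^2 - 20*r - 182) - 9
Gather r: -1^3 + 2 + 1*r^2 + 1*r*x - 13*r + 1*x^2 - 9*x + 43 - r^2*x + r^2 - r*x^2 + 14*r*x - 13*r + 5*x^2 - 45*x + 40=r^2*(2 - x) + r*(-x^2 + 15*x - 26) + 6*x^2 - 54*x + 84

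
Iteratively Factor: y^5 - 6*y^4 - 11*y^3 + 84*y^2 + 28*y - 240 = (y + 3)*(y^4 - 9*y^3 + 16*y^2 + 36*y - 80) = (y - 5)*(y + 3)*(y^3 - 4*y^2 - 4*y + 16) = (y - 5)*(y + 2)*(y + 3)*(y^2 - 6*y + 8) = (y - 5)*(y - 2)*(y + 2)*(y + 3)*(y - 4)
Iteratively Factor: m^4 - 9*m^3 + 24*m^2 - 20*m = (m - 2)*(m^3 - 7*m^2 + 10*m) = m*(m - 2)*(m^2 - 7*m + 10) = m*(m - 5)*(m - 2)*(m - 2)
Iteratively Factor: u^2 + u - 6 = (u - 2)*(u + 3)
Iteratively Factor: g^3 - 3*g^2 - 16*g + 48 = (g - 3)*(g^2 - 16) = (g - 3)*(g + 4)*(g - 4)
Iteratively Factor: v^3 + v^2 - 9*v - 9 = (v + 1)*(v^2 - 9) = (v - 3)*(v + 1)*(v + 3)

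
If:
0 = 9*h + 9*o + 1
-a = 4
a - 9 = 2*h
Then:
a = -4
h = -13/2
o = 115/18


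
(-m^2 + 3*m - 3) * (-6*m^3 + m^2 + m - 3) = 6*m^5 - 19*m^4 + 20*m^3 + 3*m^2 - 12*m + 9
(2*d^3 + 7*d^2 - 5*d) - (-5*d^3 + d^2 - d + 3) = 7*d^3 + 6*d^2 - 4*d - 3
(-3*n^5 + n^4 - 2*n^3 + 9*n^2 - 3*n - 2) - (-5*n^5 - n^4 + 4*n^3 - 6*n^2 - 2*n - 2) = 2*n^5 + 2*n^4 - 6*n^3 + 15*n^2 - n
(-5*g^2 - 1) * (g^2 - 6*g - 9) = -5*g^4 + 30*g^3 + 44*g^2 + 6*g + 9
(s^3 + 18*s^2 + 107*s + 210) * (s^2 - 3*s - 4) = s^5 + 15*s^4 + 49*s^3 - 183*s^2 - 1058*s - 840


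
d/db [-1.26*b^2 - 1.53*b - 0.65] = -2.52*b - 1.53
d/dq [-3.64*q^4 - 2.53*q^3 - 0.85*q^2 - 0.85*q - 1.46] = -14.56*q^3 - 7.59*q^2 - 1.7*q - 0.85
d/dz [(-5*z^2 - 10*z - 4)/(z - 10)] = (-5*z^2 + 100*z + 104)/(z^2 - 20*z + 100)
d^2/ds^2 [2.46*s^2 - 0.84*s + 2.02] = 4.92000000000000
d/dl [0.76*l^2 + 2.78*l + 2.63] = 1.52*l + 2.78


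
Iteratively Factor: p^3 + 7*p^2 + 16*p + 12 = (p + 3)*(p^2 + 4*p + 4) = (p + 2)*(p + 3)*(p + 2)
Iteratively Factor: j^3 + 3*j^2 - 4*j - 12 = (j + 3)*(j^2 - 4) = (j + 2)*(j + 3)*(j - 2)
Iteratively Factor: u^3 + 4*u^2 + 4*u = (u + 2)*(u^2 + 2*u) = (u + 2)^2*(u)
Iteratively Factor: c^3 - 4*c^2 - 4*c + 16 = (c - 4)*(c^2 - 4) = (c - 4)*(c + 2)*(c - 2)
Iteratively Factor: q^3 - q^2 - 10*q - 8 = (q + 1)*(q^2 - 2*q - 8) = (q + 1)*(q + 2)*(q - 4)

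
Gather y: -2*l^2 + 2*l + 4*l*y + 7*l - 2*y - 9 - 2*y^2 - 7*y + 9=-2*l^2 + 9*l - 2*y^2 + y*(4*l - 9)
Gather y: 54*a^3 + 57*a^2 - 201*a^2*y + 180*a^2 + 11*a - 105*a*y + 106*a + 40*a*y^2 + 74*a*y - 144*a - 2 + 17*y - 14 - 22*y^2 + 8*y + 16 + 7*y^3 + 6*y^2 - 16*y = 54*a^3 + 237*a^2 - 27*a + 7*y^3 + y^2*(40*a - 16) + y*(-201*a^2 - 31*a + 9)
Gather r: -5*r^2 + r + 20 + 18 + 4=-5*r^2 + r + 42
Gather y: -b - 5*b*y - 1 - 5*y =-b + y*(-5*b - 5) - 1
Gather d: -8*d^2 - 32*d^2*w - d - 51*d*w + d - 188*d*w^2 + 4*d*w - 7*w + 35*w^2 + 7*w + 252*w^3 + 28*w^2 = d^2*(-32*w - 8) + d*(-188*w^2 - 47*w) + 252*w^3 + 63*w^2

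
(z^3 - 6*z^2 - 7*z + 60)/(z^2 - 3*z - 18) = (z^2 - 9*z + 20)/(z - 6)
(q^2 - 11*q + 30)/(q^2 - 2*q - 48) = (-q^2 + 11*q - 30)/(-q^2 + 2*q + 48)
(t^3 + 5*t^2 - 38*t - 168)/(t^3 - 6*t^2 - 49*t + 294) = (t + 4)/(t - 7)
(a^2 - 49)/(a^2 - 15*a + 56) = (a + 7)/(a - 8)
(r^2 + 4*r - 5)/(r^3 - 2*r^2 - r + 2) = (r + 5)/(r^2 - r - 2)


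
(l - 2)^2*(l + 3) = l^3 - l^2 - 8*l + 12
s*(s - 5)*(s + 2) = s^3 - 3*s^2 - 10*s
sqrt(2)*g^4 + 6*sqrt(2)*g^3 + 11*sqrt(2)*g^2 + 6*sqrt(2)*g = g*(g + 2)*(g + 3)*(sqrt(2)*g + sqrt(2))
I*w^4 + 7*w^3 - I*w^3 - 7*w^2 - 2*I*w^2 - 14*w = w*(w - 2)*(w - 7*I)*(I*w + I)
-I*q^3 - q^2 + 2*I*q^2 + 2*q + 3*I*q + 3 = (q - 3)*(q - I)*(-I*q - I)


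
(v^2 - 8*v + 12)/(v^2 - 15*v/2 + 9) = 2*(v - 2)/(2*v - 3)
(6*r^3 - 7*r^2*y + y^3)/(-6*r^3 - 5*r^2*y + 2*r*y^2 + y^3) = (-r + y)/(r + y)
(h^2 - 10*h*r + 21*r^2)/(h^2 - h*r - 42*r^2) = (h - 3*r)/(h + 6*r)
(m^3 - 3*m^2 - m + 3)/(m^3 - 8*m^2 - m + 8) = (m - 3)/(m - 8)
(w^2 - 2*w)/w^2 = (w - 2)/w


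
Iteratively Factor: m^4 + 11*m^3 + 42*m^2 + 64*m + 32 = (m + 4)*(m^3 + 7*m^2 + 14*m + 8) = (m + 2)*(m + 4)*(m^2 + 5*m + 4) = (m + 2)*(m + 4)^2*(m + 1)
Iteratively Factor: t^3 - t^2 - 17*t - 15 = (t + 1)*(t^2 - 2*t - 15) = (t - 5)*(t + 1)*(t + 3)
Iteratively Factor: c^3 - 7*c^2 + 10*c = (c)*(c^2 - 7*c + 10) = c*(c - 5)*(c - 2)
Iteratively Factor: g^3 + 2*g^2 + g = (g + 1)*(g^2 + g) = g*(g + 1)*(g + 1)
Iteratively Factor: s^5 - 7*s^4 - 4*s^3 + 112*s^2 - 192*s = (s - 4)*(s^4 - 3*s^3 - 16*s^2 + 48*s) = (s - 4)*(s + 4)*(s^3 - 7*s^2 + 12*s) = (s - 4)*(s - 3)*(s + 4)*(s^2 - 4*s) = s*(s - 4)*(s - 3)*(s + 4)*(s - 4)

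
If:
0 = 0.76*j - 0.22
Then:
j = 0.29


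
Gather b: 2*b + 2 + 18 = 2*b + 20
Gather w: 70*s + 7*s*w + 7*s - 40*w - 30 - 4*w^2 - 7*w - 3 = 77*s - 4*w^2 + w*(7*s - 47) - 33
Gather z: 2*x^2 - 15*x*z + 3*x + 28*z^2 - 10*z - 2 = 2*x^2 + 3*x + 28*z^2 + z*(-15*x - 10) - 2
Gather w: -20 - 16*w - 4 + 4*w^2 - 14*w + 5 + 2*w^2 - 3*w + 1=6*w^2 - 33*w - 18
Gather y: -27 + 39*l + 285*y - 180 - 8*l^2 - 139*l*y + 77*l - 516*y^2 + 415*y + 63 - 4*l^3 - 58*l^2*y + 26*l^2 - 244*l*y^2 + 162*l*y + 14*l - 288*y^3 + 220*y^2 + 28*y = -4*l^3 + 18*l^2 + 130*l - 288*y^3 + y^2*(-244*l - 296) + y*(-58*l^2 + 23*l + 728) - 144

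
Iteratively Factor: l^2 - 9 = (l - 3)*(l + 3)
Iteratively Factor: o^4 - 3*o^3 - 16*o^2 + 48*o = (o)*(o^3 - 3*o^2 - 16*o + 48) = o*(o - 4)*(o^2 + o - 12) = o*(o - 4)*(o + 4)*(o - 3)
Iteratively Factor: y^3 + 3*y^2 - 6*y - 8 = (y + 4)*(y^2 - y - 2) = (y + 1)*(y + 4)*(y - 2)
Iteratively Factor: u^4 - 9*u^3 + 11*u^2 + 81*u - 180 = (u - 5)*(u^3 - 4*u^2 - 9*u + 36) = (u - 5)*(u - 4)*(u^2 - 9) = (u - 5)*(u - 4)*(u + 3)*(u - 3)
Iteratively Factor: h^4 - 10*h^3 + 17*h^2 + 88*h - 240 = (h - 4)*(h^3 - 6*h^2 - 7*h + 60) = (h - 5)*(h - 4)*(h^2 - h - 12) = (h - 5)*(h - 4)^2*(h + 3)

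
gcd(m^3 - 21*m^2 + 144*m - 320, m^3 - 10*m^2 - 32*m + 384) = m^2 - 16*m + 64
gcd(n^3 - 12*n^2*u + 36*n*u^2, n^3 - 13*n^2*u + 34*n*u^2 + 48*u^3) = -n + 6*u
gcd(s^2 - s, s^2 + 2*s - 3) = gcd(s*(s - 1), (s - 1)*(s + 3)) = s - 1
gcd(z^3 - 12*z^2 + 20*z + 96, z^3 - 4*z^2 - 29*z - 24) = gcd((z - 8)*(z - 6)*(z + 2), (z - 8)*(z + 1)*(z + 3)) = z - 8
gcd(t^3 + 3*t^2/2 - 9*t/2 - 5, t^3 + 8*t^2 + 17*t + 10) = t + 1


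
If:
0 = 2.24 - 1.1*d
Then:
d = 2.04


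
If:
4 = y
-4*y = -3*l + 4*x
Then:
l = 4*x/3 + 16/3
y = 4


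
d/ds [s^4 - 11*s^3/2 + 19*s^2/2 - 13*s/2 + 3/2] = 4*s^3 - 33*s^2/2 + 19*s - 13/2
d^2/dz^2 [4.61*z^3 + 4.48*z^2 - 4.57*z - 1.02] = 27.66*z + 8.96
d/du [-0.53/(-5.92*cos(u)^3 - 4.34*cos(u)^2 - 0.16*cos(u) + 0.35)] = (9.4128*cos(u)^2 + 4.6004*cos(u) + 0.0848)*sin(u)/(5.92*cos(u)^3 + 4.34*cos(u)^2 + 0.16*cos(u) - 0.35)^2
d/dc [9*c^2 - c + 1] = 18*c - 1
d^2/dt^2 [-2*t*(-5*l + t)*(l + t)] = 16*l - 12*t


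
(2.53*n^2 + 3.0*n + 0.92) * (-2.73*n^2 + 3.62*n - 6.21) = -6.9069*n^4 + 0.9686*n^3 - 7.3629*n^2 - 15.2996*n - 5.7132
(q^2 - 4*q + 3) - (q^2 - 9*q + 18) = 5*q - 15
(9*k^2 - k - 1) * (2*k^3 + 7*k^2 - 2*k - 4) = 18*k^5 + 61*k^4 - 27*k^3 - 41*k^2 + 6*k + 4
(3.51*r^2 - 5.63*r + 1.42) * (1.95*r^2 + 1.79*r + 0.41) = 6.8445*r^4 - 4.6956*r^3 - 5.8696*r^2 + 0.2335*r + 0.5822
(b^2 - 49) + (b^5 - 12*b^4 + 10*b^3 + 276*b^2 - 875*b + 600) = b^5 - 12*b^4 + 10*b^3 + 277*b^2 - 875*b + 551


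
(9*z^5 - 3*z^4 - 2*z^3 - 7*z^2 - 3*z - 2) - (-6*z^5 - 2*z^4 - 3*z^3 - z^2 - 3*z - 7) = 15*z^5 - z^4 + z^3 - 6*z^2 + 5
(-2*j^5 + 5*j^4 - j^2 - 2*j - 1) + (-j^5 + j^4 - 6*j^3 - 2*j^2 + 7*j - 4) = -3*j^5 + 6*j^4 - 6*j^3 - 3*j^2 + 5*j - 5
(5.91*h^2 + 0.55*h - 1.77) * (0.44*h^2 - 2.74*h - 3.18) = 2.6004*h^4 - 15.9514*h^3 - 21.0796*h^2 + 3.1008*h + 5.6286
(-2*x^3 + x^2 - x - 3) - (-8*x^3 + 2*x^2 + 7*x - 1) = 6*x^3 - x^2 - 8*x - 2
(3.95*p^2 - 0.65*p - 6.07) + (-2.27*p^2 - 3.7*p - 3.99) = 1.68*p^2 - 4.35*p - 10.06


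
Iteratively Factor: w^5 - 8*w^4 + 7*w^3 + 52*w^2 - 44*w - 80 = (w + 1)*(w^4 - 9*w^3 + 16*w^2 + 36*w - 80) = (w - 5)*(w + 1)*(w^3 - 4*w^2 - 4*w + 16) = (w - 5)*(w + 1)*(w + 2)*(w^2 - 6*w + 8) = (w - 5)*(w - 4)*(w + 1)*(w + 2)*(w - 2)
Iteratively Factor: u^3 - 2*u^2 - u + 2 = (u + 1)*(u^2 - 3*u + 2) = (u - 1)*(u + 1)*(u - 2)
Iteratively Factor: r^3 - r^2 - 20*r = (r - 5)*(r^2 + 4*r) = r*(r - 5)*(r + 4)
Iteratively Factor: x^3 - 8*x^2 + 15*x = (x - 3)*(x^2 - 5*x) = x*(x - 3)*(x - 5)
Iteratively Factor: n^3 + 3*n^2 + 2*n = (n + 2)*(n^2 + n) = n*(n + 2)*(n + 1)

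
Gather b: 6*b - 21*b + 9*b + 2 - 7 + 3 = -6*b - 2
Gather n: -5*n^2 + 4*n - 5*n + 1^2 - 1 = -5*n^2 - n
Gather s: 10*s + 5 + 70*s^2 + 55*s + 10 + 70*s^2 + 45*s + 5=140*s^2 + 110*s + 20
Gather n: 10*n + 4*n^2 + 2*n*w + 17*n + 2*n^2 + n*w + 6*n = 6*n^2 + n*(3*w + 33)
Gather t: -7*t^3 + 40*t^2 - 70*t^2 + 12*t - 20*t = -7*t^3 - 30*t^2 - 8*t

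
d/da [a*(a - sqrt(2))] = 2*a - sqrt(2)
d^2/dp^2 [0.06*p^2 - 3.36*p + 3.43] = 0.120000000000000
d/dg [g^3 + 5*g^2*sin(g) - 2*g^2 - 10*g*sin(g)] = 5*g^2*cos(g) + 3*g^2 - 10*sqrt(2)*g*cos(g + pi/4) - 4*g - 10*sin(g)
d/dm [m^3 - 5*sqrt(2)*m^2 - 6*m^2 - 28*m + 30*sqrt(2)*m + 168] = 3*m^2 - 10*sqrt(2)*m - 12*m - 28 + 30*sqrt(2)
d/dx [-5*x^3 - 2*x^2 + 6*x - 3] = -15*x^2 - 4*x + 6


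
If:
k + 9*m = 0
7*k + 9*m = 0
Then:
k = 0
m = 0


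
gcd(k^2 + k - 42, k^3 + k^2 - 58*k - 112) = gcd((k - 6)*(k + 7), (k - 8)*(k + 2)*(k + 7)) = k + 7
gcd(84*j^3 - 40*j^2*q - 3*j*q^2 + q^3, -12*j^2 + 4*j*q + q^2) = -12*j^2 + 4*j*q + q^2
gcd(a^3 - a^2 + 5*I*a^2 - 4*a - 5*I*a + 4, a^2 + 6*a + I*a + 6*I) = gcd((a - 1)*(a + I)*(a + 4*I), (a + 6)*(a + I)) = a + I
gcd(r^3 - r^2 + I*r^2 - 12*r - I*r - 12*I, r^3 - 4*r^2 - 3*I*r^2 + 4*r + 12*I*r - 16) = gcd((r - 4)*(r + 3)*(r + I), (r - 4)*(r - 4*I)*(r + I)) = r^2 + r*(-4 + I) - 4*I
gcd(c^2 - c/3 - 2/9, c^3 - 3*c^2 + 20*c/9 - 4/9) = c - 2/3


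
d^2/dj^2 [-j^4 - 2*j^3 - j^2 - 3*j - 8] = -12*j^2 - 12*j - 2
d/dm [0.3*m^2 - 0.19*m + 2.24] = 0.6*m - 0.19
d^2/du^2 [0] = 0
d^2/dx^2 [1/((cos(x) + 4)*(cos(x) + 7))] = (-4*sin(x)^4 + 11*sin(x)^2 + 1397*cos(x)/4 - 33*cos(3*x)/4 + 179)/((cos(x) + 4)^3*(cos(x) + 7)^3)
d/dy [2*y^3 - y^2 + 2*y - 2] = 6*y^2 - 2*y + 2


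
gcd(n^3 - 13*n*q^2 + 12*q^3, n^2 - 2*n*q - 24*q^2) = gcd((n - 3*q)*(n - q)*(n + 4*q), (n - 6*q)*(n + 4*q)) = n + 4*q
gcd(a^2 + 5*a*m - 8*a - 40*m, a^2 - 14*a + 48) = a - 8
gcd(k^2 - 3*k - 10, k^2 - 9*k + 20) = k - 5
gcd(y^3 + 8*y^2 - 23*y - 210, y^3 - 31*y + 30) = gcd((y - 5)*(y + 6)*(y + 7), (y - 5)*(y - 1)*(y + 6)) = y^2 + y - 30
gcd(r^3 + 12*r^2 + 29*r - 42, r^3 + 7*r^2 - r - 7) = r^2 + 6*r - 7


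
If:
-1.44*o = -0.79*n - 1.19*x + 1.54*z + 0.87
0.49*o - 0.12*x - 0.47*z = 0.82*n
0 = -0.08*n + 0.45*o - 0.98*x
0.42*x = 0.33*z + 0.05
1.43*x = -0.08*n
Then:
No Solution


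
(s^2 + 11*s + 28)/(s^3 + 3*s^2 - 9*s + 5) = (s^2 + 11*s + 28)/(s^3 + 3*s^2 - 9*s + 5)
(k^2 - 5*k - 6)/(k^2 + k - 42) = (k + 1)/(k + 7)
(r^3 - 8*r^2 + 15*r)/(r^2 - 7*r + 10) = r*(r - 3)/(r - 2)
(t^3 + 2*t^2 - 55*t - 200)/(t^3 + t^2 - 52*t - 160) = (t + 5)/(t + 4)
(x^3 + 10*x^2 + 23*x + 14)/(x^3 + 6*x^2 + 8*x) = (x^2 + 8*x + 7)/(x*(x + 4))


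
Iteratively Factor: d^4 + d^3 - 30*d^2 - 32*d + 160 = (d - 5)*(d^3 + 6*d^2 - 32) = (d - 5)*(d - 2)*(d^2 + 8*d + 16) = (d - 5)*(d - 2)*(d + 4)*(d + 4)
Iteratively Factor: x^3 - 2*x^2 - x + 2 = (x + 1)*(x^2 - 3*x + 2) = (x - 1)*(x + 1)*(x - 2)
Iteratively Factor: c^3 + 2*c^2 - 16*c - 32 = (c + 2)*(c^2 - 16) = (c + 2)*(c + 4)*(c - 4)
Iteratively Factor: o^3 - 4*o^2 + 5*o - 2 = (o - 1)*(o^2 - 3*o + 2) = (o - 1)^2*(o - 2)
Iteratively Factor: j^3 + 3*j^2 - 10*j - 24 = (j + 2)*(j^2 + j - 12) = (j + 2)*(j + 4)*(j - 3)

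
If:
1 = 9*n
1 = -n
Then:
No Solution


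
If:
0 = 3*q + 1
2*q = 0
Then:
No Solution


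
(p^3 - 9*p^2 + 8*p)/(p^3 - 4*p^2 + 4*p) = (p^2 - 9*p + 8)/(p^2 - 4*p + 4)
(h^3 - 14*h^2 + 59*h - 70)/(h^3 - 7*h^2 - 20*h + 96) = (h^3 - 14*h^2 + 59*h - 70)/(h^3 - 7*h^2 - 20*h + 96)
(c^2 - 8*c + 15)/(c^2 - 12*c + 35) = (c - 3)/(c - 7)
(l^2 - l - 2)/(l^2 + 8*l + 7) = (l - 2)/(l + 7)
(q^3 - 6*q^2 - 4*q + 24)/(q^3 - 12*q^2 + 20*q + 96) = (q - 2)/(q - 8)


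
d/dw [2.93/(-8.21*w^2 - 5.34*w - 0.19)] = (48.1106*w + 15.6462)/(8.21*w^2 + 5.34*w + 0.19)^2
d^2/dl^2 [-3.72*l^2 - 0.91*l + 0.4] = -7.44000000000000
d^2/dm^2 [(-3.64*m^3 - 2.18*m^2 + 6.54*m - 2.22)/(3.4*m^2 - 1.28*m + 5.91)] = (1.13686837721616e-13*m^5 - 2.8421709430404e-14*m^4 + 266.586848*m^3 + 274.065552*m^2 - 1493.349624*m + 28.603932)/(39.304*m^6 - 44.3904*m^5 + 221.67048*m^4 - 156.419072*m^3 + 385.315452*m^2 - 134.123904*m + 206.425071)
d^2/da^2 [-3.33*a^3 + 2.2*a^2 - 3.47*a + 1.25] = 4.4 - 19.98*a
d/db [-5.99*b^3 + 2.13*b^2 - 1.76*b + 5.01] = -17.97*b^2 + 4.26*b - 1.76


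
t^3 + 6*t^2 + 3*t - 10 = (t - 1)*(t + 2)*(t + 5)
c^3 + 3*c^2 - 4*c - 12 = (c - 2)*(c + 2)*(c + 3)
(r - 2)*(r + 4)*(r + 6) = r^3 + 8*r^2 + 4*r - 48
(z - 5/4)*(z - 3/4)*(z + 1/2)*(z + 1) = z^4 - z^3/2 - 25*z^2/16 + 13*z/32 + 15/32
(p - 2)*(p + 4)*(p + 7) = p^3 + 9*p^2 + 6*p - 56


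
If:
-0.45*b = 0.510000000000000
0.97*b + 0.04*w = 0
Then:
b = -1.13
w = 27.48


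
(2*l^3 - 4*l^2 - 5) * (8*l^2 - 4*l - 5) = 16*l^5 - 40*l^4 + 6*l^3 - 20*l^2 + 20*l + 25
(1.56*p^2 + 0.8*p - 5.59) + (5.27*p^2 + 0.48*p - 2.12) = 6.83*p^2 + 1.28*p - 7.71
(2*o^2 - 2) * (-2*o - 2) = -4*o^3 - 4*o^2 + 4*o + 4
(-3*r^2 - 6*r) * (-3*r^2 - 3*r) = 9*r^4 + 27*r^3 + 18*r^2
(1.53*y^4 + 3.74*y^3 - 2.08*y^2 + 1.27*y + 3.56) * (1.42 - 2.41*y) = -3.6873*y^5 - 6.8408*y^4 + 10.3236*y^3 - 6.0143*y^2 - 6.7762*y + 5.0552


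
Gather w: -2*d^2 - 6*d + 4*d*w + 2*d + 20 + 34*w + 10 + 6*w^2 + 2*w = -2*d^2 - 4*d + 6*w^2 + w*(4*d + 36) + 30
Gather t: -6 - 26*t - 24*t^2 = -24*t^2 - 26*t - 6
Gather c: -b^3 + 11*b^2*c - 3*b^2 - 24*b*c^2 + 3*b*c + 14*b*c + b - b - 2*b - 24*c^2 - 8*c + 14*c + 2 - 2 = -b^3 - 3*b^2 - 2*b + c^2*(-24*b - 24) + c*(11*b^2 + 17*b + 6)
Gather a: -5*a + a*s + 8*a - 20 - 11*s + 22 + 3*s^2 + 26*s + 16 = a*(s + 3) + 3*s^2 + 15*s + 18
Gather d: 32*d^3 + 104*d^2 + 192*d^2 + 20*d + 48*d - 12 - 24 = 32*d^3 + 296*d^2 + 68*d - 36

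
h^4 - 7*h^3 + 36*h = h*(h - 6)*(h - 3)*(h + 2)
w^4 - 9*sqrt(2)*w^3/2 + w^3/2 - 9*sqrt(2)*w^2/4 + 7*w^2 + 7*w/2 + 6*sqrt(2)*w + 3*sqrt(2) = (w + 1/2)*(w - 3*sqrt(2))*(w - 2*sqrt(2))*(w + sqrt(2)/2)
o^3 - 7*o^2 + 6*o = o*(o - 6)*(o - 1)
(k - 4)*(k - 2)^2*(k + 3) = k^4 - 5*k^3 - 4*k^2 + 44*k - 48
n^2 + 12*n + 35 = (n + 5)*(n + 7)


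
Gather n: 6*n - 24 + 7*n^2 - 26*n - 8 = 7*n^2 - 20*n - 32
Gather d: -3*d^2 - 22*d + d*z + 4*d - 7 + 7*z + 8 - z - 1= -3*d^2 + d*(z - 18) + 6*z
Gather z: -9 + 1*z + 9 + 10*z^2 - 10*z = 10*z^2 - 9*z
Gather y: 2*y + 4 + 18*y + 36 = 20*y + 40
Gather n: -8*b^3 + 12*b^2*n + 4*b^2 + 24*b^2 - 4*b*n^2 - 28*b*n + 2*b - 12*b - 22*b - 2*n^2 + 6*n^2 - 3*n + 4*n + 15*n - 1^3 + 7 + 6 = -8*b^3 + 28*b^2 - 32*b + n^2*(4 - 4*b) + n*(12*b^2 - 28*b + 16) + 12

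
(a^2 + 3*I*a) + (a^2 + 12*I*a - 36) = 2*a^2 + 15*I*a - 36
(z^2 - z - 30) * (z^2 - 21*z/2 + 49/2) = z^4 - 23*z^3/2 + 5*z^2 + 581*z/2 - 735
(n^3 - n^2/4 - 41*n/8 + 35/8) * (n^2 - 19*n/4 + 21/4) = n^5 - 5*n^4 + 21*n^3/16 + 877*n^2/32 - 763*n/16 + 735/32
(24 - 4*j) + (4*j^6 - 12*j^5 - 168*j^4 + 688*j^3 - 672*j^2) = 4*j^6 - 12*j^5 - 168*j^4 + 688*j^3 - 672*j^2 - 4*j + 24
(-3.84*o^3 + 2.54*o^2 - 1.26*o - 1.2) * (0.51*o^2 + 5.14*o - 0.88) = -1.9584*o^5 - 18.4422*o^4 + 15.7922*o^3 - 9.3236*o^2 - 5.0592*o + 1.056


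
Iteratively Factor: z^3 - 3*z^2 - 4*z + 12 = (z + 2)*(z^2 - 5*z + 6) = (z - 2)*(z + 2)*(z - 3)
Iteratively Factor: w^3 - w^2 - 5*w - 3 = (w + 1)*(w^2 - 2*w - 3) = (w + 1)^2*(w - 3)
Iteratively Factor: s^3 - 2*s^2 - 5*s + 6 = (s - 1)*(s^2 - s - 6) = (s - 3)*(s - 1)*(s + 2)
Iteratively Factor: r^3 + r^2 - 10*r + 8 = (r - 1)*(r^2 + 2*r - 8) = (r - 2)*(r - 1)*(r + 4)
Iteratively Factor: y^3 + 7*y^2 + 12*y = (y + 4)*(y^2 + 3*y) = (y + 3)*(y + 4)*(y)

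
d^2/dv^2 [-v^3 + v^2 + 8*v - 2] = 2 - 6*v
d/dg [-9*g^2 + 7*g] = 7 - 18*g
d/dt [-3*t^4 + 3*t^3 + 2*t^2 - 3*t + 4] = -12*t^3 + 9*t^2 + 4*t - 3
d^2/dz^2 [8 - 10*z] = 0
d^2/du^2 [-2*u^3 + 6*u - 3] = -12*u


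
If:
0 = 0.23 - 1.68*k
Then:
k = 0.14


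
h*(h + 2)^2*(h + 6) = h^4 + 10*h^3 + 28*h^2 + 24*h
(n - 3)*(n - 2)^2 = n^3 - 7*n^2 + 16*n - 12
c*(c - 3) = c^2 - 3*c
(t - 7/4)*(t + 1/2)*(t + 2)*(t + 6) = t^4 + 27*t^3/4 + 9*t^2/8 - 22*t - 21/2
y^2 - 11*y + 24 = (y - 8)*(y - 3)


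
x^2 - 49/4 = (x - 7/2)*(x + 7/2)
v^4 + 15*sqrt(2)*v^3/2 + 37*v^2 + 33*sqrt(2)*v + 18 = (v + sqrt(2)/2)*(v + sqrt(2))*(v + 3*sqrt(2))^2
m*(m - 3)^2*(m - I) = m^4 - 6*m^3 - I*m^3 + 9*m^2 + 6*I*m^2 - 9*I*m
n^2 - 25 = (n - 5)*(n + 5)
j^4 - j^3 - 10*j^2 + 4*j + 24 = (j - 3)*(j - 2)*(j + 2)^2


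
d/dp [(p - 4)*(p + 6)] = 2*p + 2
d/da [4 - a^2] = -2*a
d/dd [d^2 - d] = 2*d - 1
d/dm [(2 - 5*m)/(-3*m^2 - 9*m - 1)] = (-15*m^2 + 12*m + 23)/(9*m^4 + 54*m^3 + 87*m^2 + 18*m + 1)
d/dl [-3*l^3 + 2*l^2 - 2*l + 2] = -9*l^2 + 4*l - 2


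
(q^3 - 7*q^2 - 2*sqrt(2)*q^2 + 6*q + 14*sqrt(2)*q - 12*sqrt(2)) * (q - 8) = q^4 - 15*q^3 - 2*sqrt(2)*q^3 + 30*sqrt(2)*q^2 + 62*q^2 - 124*sqrt(2)*q - 48*q + 96*sqrt(2)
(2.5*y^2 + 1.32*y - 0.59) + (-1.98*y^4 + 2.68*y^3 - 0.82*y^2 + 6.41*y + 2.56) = -1.98*y^4 + 2.68*y^3 + 1.68*y^2 + 7.73*y + 1.97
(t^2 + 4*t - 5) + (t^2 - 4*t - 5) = 2*t^2 - 10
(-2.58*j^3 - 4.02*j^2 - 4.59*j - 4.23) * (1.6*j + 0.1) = -4.128*j^4 - 6.69*j^3 - 7.746*j^2 - 7.227*j - 0.423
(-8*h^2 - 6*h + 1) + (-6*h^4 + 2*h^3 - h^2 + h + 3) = -6*h^4 + 2*h^3 - 9*h^2 - 5*h + 4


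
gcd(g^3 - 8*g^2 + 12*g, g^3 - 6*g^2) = g^2 - 6*g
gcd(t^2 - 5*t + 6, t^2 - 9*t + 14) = t - 2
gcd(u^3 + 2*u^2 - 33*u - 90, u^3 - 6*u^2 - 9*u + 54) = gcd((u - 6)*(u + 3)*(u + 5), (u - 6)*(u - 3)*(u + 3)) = u^2 - 3*u - 18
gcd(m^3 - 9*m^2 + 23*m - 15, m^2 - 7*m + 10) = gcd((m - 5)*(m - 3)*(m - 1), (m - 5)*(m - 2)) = m - 5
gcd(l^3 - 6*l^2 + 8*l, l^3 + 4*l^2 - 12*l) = l^2 - 2*l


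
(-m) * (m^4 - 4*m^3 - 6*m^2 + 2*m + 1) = -m^5 + 4*m^4 + 6*m^3 - 2*m^2 - m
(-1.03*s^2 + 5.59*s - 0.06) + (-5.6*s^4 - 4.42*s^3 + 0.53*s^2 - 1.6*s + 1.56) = -5.6*s^4 - 4.42*s^3 - 0.5*s^2 + 3.99*s + 1.5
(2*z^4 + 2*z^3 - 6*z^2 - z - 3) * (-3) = -6*z^4 - 6*z^3 + 18*z^2 + 3*z + 9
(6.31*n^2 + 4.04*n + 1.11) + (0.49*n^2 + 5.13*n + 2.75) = 6.8*n^2 + 9.17*n + 3.86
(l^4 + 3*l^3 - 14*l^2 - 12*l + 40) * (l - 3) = l^5 - 23*l^3 + 30*l^2 + 76*l - 120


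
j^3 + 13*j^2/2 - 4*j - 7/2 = (j - 1)*(j + 1/2)*(j + 7)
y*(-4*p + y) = -4*p*y + y^2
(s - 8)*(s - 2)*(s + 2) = s^3 - 8*s^2 - 4*s + 32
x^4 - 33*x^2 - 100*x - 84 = (x - 7)*(x + 2)^2*(x + 3)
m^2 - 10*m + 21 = (m - 7)*(m - 3)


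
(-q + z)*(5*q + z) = -5*q^2 + 4*q*z + z^2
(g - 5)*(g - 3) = g^2 - 8*g + 15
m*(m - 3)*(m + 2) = m^3 - m^2 - 6*m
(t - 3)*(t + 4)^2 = t^3 + 5*t^2 - 8*t - 48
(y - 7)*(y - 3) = y^2 - 10*y + 21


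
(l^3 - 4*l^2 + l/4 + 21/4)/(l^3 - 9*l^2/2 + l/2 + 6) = (l - 7/2)/(l - 4)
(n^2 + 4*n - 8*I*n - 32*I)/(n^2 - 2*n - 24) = (n - 8*I)/(n - 6)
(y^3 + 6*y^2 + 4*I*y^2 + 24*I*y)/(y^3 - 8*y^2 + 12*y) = (y^2 + y*(6 + 4*I) + 24*I)/(y^2 - 8*y + 12)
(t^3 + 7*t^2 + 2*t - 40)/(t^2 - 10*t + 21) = (t^3 + 7*t^2 + 2*t - 40)/(t^2 - 10*t + 21)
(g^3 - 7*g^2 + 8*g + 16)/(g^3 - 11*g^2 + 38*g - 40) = (g^2 - 3*g - 4)/(g^2 - 7*g + 10)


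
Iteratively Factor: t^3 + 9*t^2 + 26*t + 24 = (t + 3)*(t^2 + 6*t + 8) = (t + 2)*(t + 3)*(t + 4)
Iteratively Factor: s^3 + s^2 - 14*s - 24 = (s + 2)*(s^2 - s - 12) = (s - 4)*(s + 2)*(s + 3)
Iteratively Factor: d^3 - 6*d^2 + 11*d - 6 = (d - 1)*(d^2 - 5*d + 6) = (d - 2)*(d - 1)*(d - 3)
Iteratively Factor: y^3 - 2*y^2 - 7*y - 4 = (y - 4)*(y^2 + 2*y + 1) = (y - 4)*(y + 1)*(y + 1)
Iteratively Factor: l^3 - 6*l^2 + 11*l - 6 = (l - 2)*(l^2 - 4*l + 3) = (l - 2)*(l - 1)*(l - 3)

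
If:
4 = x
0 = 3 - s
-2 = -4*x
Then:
No Solution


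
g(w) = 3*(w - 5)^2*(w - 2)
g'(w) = 3*(w - 5)^2 + 3*(w - 2)*(2*w - 10) = 9*(w - 5)*(w - 3)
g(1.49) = -18.85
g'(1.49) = 47.70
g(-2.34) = -701.46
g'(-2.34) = 352.76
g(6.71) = 41.32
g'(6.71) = 57.10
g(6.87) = 51.09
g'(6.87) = 65.13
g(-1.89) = -554.00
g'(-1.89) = 303.23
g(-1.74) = -509.70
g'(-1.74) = 287.53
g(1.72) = -9.04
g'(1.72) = 37.79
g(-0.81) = -284.56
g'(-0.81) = 199.22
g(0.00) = -150.00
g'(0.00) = 135.00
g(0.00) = -150.00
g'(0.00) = 135.00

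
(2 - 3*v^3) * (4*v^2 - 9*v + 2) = -12*v^5 + 27*v^4 - 6*v^3 + 8*v^2 - 18*v + 4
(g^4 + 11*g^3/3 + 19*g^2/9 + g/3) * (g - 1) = g^5 + 8*g^4/3 - 14*g^3/9 - 16*g^2/9 - g/3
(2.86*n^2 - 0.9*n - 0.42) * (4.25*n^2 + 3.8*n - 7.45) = 12.155*n^4 + 7.043*n^3 - 26.512*n^2 + 5.109*n + 3.129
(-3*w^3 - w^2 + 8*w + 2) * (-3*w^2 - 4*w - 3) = 9*w^5 + 15*w^4 - 11*w^3 - 35*w^2 - 32*w - 6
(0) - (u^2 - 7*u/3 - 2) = -u^2 + 7*u/3 + 2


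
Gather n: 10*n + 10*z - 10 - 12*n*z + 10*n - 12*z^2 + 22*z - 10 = n*(20 - 12*z) - 12*z^2 + 32*z - 20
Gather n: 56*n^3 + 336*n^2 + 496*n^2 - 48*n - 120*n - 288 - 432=56*n^3 + 832*n^2 - 168*n - 720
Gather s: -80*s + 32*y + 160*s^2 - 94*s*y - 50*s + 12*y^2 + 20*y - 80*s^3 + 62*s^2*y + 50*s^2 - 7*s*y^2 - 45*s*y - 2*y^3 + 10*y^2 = -80*s^3 + s^2*(62*y + 210) + s*(-7*y^2 - 139*y - 130) - 2*y^3 + 22*y^2 + 52*y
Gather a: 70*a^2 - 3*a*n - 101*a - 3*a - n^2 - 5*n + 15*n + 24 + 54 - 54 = 70*a^2 + a*(-3*n - 104) - n^2 + 10*n + 24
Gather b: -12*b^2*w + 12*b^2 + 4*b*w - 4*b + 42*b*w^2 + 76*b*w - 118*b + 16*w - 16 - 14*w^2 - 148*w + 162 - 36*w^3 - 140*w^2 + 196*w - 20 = b^2*(12 - 12*w) + b*(42*w^2 + 80*w - 122) - 36*w^3 - 154*w^2 + 64*w + 126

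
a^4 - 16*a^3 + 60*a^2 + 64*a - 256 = (a - 8)^2*(a - 2)*(a + 2)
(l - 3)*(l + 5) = l^2 + 2*l - 15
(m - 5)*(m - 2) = m^2 - 7*m + 10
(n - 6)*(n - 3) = n^2 - 9*n + 18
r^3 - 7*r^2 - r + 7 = (r - 7)*(r - 1)*(r + 1)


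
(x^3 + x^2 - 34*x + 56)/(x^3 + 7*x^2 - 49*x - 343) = (x^2 - 6*x + 8)/(x^2 - 49)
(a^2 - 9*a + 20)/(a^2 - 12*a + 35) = (a - 4)/(a - 7)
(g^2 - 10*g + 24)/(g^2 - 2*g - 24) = (g - 4)/(g + 4)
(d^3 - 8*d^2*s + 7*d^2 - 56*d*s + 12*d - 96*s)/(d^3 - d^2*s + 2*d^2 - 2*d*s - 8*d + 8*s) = (-d^2 + 8*d*s - 3*d + 24*s)/(-d^2 + d*s + 2*d - 2*s)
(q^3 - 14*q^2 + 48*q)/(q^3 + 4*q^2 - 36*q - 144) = q*(q - 8)/(q^2 + 10*q + 24)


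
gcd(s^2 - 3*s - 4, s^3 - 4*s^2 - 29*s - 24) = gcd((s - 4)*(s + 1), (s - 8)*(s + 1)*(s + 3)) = s + 1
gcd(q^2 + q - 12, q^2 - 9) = q - 3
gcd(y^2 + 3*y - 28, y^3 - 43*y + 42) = y + 7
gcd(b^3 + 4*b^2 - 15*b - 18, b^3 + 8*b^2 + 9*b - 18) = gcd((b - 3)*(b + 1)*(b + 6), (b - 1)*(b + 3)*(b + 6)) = b + 6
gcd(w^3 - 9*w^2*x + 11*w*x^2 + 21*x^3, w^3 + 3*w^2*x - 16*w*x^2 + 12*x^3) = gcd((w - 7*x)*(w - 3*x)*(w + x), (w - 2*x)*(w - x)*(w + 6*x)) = 1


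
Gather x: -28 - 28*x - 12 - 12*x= -40*x - 40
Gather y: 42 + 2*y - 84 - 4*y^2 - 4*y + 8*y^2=4*y^2 - 2*y - 42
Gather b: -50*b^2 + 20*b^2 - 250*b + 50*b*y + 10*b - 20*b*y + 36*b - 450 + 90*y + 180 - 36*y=-30*b^2 + b*(30*y - 204) + 54*y - 270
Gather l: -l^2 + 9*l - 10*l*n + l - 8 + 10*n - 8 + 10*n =-l^2 + l*(10 - 10*n) + 20*n - 16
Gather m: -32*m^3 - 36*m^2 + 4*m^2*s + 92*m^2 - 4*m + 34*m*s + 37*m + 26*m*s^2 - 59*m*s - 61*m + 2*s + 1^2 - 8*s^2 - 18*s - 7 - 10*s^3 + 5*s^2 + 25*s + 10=-32*m^3 + m^2*(4*s + 56) + m*(26*s^2 - 25*s - 28) - 10*s^3 - 3*s^2 + 9*s + 4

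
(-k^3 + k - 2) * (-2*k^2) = 2*k^5 - 2*k^3 + 4*k^2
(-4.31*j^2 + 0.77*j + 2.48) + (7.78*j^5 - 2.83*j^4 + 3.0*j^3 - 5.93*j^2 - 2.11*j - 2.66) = 7.78*j^5 - 2.83*j^4 + 3.0*j^3 - 10.24*j^2 - 1.34*j - 0.18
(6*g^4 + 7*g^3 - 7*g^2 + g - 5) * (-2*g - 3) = -12*g^5 - 32*g^4 - 7*g^3 + 19*g^2 + 7*g + 15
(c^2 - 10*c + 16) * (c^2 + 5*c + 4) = c^4 - 5*c^3 - 30*c^2 + 40*c + 64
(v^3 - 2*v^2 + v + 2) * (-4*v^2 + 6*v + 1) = -4*v^5 + 14*v^4 - 15*v^3 - 4*v^2 + 13*v + 2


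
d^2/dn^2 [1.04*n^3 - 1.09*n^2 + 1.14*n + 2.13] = 6.24*n - 2.18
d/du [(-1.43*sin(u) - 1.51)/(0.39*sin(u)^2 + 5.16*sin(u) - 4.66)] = (0.5577*sin(u)^2 + 1.1778*sin(u) + 14.4554)*cos(u)/(0.1521*sin(u)^4 + 4.0248*sin(u)^3 + 22.9908*sin(u)^2 - 48.0912*sin(u) + 21.7156)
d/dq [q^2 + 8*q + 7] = 2*q + 8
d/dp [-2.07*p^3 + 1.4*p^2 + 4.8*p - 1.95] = -6.21*p^2 + 2.8*p + 4.8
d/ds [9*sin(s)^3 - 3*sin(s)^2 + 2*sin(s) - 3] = (27*sin(s)^2 - 6*sin(s) + 2)*cos(s)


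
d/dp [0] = 0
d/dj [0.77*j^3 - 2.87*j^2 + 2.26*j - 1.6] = 2.31*j^2 - 5.74*j + 2.26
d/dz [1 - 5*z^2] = -10*z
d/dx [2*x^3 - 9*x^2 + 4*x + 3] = 6*x^2 - 18*x + 4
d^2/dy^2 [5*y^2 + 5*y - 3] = 10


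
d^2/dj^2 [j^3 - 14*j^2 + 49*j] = 6*j - 28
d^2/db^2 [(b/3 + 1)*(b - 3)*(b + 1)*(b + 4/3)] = 4*b^2 + 14*b/3 - 46/9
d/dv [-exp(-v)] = exp(-v)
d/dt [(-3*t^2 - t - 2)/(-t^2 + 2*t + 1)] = (-7*t^2 - 10*t + 3)/(t^4 - 4*t^3 + 2*t^2 + 4*t + 1)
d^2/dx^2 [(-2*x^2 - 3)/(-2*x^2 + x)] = 2*(4*x^3 + 36*x^2 - 18*x + 3)/(x^3*(8*x^3 - 12*x^2 + 6*x - 1))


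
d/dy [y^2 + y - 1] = 2*y + 1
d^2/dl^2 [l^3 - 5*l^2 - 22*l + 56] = 6*l - 10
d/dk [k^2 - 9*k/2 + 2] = 2*k - 9/2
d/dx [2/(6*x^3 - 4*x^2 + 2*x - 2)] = (-9*x^2 + 4*x - 1)/(3*x^3 - 2*x^2 + x - 1)^2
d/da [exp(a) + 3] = exp(a)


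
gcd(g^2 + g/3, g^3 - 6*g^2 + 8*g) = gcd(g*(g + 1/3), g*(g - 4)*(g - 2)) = g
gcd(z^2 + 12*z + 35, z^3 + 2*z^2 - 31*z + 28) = z + 7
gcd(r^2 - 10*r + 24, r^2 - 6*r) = r - 6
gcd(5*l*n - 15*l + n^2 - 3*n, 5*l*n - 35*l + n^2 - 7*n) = 5*l + n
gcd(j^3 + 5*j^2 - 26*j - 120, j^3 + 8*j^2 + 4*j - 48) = j^2 + 10*j + 24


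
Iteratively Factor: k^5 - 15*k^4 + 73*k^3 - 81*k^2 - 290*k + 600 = (k - 5)*(k^4 - 10*k^3 + 23*k^2 + 34*k - 120) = (k - 5)*(k + 2)*(k^3 - 12*k^2 + 47*k - 60) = (k - 5)*(k - 4)*(k + 2)*(k^2 - 8*k + 15) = (k - 5)*(k - 4)*(k - 3)*(k + 2)*(k - 5)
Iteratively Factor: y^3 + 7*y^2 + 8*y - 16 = (y + 4)*(y^2 + 3*y - 4) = (y + 4)^2*(y - 1)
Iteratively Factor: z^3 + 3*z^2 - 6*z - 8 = (z + 4)*(z^2 - z - 2) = (z - 2)*(z + 4)*(z + 1)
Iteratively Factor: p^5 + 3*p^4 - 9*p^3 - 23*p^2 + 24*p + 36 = (p - 2)*(p^4 + 5*p^3 + p^2 - 21*p - 18) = (p - 2)*(p + 3)*(p^3 + 2*p^2 - 5*p - 6) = (p - 2)*(p + 3)^2*(p^2 - p - 2) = (p - 2)*(p + 1)*(p + 3)^2*(p - 2)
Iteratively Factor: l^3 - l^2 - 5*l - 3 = (l + 1)*(l^2 - 2*l - 3) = (l + 1)^2*(l - 3)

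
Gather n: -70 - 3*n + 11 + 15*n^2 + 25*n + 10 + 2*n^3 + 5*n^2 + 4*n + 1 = 2*n^3 + 20*n^2 + 26*n - 48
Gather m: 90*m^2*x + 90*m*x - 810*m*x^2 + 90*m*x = 90*m^2*x + m*(-810*x^2 + 180*x)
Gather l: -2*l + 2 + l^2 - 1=l^2 - 2*l + 1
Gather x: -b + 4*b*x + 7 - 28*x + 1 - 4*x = -b + x*(4*b - 32) + 8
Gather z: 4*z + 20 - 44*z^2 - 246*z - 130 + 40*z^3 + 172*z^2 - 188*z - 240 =40*z^3 + 128*z^2 - 430*z - 350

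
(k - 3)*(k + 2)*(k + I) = k^3 - k^2 + I*k^2 - 6*k - I*k - 6*I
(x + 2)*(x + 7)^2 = x^3 + 16*x^2 + 77*x + 98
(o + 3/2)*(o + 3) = o^2 + 9*o/2 + 9/2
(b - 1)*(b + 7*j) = b^2 + 7*b*j - b - 7*j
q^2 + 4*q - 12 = (q - 2)*(q + 6)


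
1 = 1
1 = 1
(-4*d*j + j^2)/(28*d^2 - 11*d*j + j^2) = -j/(7*d - j)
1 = 1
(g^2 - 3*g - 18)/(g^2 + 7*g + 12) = (g - 6)/(g + 4)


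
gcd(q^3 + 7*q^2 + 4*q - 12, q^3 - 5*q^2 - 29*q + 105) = 1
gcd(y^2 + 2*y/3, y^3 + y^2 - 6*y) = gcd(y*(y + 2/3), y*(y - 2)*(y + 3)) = y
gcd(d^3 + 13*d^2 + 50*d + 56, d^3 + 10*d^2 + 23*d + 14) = d^2 + 9*d + 14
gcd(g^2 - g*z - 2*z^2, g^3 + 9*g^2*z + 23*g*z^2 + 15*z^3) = g + z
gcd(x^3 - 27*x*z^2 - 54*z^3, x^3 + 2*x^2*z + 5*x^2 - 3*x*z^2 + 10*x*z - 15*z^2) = x + 3*z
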